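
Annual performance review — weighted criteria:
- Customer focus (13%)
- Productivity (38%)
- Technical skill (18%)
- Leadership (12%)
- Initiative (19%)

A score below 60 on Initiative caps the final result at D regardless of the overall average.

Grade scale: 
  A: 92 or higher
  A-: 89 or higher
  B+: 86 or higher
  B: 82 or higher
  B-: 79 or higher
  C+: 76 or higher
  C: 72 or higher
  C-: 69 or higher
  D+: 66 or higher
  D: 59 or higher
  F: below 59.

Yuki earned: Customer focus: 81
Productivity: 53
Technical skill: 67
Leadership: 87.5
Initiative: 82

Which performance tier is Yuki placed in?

Initiative score 82 ≥ 60: minimum met.
Weighted total:
  Customer focus 81 × 0.13 = 10.53
  Productivity 53 × 0.38 = 20.14
  Technical skill 67 × 0.18 = 12.06
  Leadership 87.5 × 0.12 = 10.5
  Initiative 82 × 0.19 = 15.58
Sum = 68.81
68.81 is ≥ 66 and < 69 → D+

D+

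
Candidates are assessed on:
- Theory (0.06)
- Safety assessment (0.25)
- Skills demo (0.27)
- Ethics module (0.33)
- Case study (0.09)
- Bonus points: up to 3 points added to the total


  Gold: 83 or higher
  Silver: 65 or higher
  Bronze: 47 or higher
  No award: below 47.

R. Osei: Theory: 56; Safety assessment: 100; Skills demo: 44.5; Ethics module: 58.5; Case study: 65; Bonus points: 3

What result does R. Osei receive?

Weighted total:
  Theory 56 × 0.06 = 3.36
  Safety assessment 100 × 0.25 = 25
  Skills demo 44.5 × 0.27 = 12.015
  Ethics module 58.5 × 0.33 = 19.305
  Case study 65 × 0.09 = 5.85
Sum = 65.53
Bonus points: 65.53 + 3 = 68.53
68.53 is ≥ 65 and < 83 → Silver

Silver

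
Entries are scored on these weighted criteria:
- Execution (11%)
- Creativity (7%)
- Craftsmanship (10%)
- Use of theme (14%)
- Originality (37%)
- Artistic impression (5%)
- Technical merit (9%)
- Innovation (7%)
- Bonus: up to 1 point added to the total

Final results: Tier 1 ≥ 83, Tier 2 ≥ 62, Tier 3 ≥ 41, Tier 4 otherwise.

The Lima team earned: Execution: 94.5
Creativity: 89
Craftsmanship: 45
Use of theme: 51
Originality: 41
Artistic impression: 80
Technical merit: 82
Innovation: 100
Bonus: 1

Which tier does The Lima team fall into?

Weighted total:
  Execution 94.5 × 0.11 = 10.395
  Creativity 89 × 0.07 = 6.23
  Craftsmanship 45 × 0.1 = 4.5
  Use of theme 51 × 0.14 = 7.14
  Originality 41 × 0.37 = 15.17
  Artistic impression 80 × 0.05 = 4
  Technical merit 82 × 0.09 = 7.38
  Innovation 100 × 0.07 = 7
Sum = 61.815
Bonus: 61.815 + 1 = 62.815
62.815 is ≥ 62 and < 83 → Tier 2

Tier 2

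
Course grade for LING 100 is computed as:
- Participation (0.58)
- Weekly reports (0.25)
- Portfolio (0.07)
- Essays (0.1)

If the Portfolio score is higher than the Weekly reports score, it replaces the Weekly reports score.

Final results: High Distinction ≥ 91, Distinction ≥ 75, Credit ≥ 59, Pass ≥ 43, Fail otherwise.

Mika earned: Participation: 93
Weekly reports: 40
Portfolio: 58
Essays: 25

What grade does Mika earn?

Distinction

Portfolio (58) > Weekly reports (40), so Weekly reports counts as 58.
Weighted total:
  Participation 93 × 0.58 = 53.94
  Weekly reports 58 × 0.25 = 14.5
  Portfolio 58 × 0.07 = 4.06
  Essays 25 × 0.1 = 2.5
Sum = 75
75 is ≥ 75 and < 91 → Distinction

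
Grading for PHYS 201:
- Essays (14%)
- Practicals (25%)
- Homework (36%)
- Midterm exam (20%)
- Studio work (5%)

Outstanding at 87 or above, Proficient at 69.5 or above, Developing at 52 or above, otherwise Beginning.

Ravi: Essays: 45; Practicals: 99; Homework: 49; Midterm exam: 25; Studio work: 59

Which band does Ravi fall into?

Weighted total:
  Essays 45 × 0.14 = 6.3
  Practicals 99 × 0.25 = 24.75
  Homework 49 × 0.36 = 17.64
  Midterm exam 25 × 0.2 = 5
  Studio work 59 × 0.05 = 2.95
Sum = 56.64
56.64 is ≥ 52 and < 69.5 → Developing

Developing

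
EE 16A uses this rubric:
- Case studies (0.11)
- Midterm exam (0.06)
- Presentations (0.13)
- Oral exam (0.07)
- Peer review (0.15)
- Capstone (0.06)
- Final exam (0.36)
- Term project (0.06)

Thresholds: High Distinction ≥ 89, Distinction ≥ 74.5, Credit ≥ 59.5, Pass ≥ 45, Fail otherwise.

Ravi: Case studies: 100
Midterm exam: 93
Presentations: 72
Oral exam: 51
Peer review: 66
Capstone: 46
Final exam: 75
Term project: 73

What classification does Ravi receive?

Weighted total:
  Case studies 100 × 0.11 = 11
  Midterm exam 93 × 0.06 = 5.58
  Presentations 72 × 0.13 = 9.36
  Oral exam 51 × 0.07 = 3.57
  Peer review 66 × 0.15 = 9.9
  Capstone 46 × 0.06 = 2.76
  Final exam 75 × 0.36 = 27
  Term project 73 × 0.06 = 4.38
Sum = 73.55
73.55 is ≥ 59.5 and < 74.5 → Credit

Credit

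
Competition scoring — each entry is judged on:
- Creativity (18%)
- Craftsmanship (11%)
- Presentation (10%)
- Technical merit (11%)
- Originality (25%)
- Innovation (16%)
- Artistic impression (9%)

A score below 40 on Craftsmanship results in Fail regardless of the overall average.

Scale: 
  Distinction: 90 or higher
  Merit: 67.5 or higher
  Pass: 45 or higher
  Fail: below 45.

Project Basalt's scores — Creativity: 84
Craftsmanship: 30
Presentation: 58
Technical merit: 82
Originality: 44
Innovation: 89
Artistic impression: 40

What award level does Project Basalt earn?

Craftsmanship score 30 < 40: minimum not met.
Weighted total:
  Creativity 84 × 0.18 = 15.12
  Craftsmanship 30 × 0.11 = 3.3
  Presentation 58 × 0.1 = 5.8
  Technical merit 82 × 0.11 = 9.02
  Originality 44 × 0.25 = 11
  Innovation 89 × 0.16 = 14.24
  Artistic impression 40 × 0.09 = 3.6
Sum = 62.08
Because the Craftsmanship minimum was not met, the result is Fail.

Fail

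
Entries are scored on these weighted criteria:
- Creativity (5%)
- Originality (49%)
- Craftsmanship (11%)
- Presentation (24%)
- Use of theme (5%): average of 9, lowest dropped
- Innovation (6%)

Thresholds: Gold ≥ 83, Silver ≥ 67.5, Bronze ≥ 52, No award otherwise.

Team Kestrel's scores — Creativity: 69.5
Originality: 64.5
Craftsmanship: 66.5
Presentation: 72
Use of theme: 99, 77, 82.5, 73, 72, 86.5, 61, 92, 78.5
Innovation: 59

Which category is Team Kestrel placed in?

Use of theme: drop 61 → average of remaining 8 = 660.5/8 = 82.5625
Weighted total:
  Creativity 69.5 × 0.05 = 3.475
  Originality 64.5 × 0.49 = 31.605
  Craftsmanship 66.5 × 0.11 = 7.315
  Presentation 72 × 0.24 = 17.28
  Use of theme 82.5625 × 0.05 = 4.128125
  Innovation 59 × 0.06 = 3.54
Sum = 67.343125
67.343125 is ≥ 52 and < 67.5 → Bronze

Bronze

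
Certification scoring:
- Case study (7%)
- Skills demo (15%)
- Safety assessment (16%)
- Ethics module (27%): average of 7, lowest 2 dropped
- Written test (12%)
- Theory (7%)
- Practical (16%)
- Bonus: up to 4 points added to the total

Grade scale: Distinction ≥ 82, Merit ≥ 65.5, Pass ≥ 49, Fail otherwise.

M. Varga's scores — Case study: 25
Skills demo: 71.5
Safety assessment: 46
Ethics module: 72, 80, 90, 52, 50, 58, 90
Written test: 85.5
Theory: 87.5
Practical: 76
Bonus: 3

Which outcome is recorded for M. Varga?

Ethics module: drop 50, 52 → average of remaining 5 = 390/5 = 78
Weighted total:
  Case study 25 × 0.07 = 1.75
  Skills demo 71.5 × 0.15 = 10.725
  Safety assessment 46 × 0.16 = 7.36
  Ethics module 78 × 0.27 = 21.06
  Written test 85.5 × 0.12 = 10.26
  Theory 87.5 × 0.07 = 6.125
  Practical 76 × 0.16 = 12.16
Sum = 69.44
Bonus: 69.44 + 3 = 72.44
72.44 is ≥ 65.5 and < 82 → Merit

Merit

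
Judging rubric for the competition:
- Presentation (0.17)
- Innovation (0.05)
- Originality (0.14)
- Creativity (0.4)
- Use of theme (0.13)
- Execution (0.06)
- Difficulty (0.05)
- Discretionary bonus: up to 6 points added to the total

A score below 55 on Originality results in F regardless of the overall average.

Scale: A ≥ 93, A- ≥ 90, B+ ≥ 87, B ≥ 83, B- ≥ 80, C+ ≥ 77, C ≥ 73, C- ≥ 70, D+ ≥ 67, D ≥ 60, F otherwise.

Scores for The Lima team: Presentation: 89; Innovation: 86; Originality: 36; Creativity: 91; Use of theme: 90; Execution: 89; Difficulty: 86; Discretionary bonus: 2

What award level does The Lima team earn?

F

Originality score 36 < 55: minimum not met.
Weighted total:
  Presentation 89 × 0.17 = 15.13
  Innovation 86 × 0.05 = 4.3
  Originality 36 × 0.14 = 5.04
  Creativity 91 × 0.4 = 36.4
  Use of theme 90 × 0.13 = 11.7
  Execution 89 × 0.06 = 5.34
  Difficulty 86 × 0.05 = 4.3
Sum = 82.21
Discretionary bonus: 82.21 + 2 = 84.21
Because the Originality minimum was not met, the result is F.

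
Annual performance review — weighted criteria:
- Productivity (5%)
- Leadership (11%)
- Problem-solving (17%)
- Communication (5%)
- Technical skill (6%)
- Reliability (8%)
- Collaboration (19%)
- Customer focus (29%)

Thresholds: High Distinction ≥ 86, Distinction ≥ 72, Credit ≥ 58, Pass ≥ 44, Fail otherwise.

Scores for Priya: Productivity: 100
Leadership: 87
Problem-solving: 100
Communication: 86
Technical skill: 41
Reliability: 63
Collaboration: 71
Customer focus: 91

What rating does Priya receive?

Distinction

Weighted total:
  Productivity 100 × 0.05 = 5
  Leadership 87 × 0.11 = 9.57
  Problem-solving 100 × 0.17 = 17
  Communication 86 × 0.05 = 4.3
  Technical skill 41 × 0.06 = 2.46
  Reliability 63 × 0.08 = 5.04
  Collaboration 71 × 0.19 = 13.49
  Customer focus 91 × 0.29 = 26.39
Sum = 83.25
83.25 is ≥ 72 and < 86 → Distinction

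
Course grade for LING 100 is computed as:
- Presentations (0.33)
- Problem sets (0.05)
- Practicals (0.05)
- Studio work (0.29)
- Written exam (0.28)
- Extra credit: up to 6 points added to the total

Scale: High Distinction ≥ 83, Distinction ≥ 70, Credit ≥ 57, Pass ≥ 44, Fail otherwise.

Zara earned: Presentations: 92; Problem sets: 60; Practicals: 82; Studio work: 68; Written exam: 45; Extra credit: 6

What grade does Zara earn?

Distinction

Weighted total:
  Presentations 92 × 0.33 = 30.36
  Problem sets 60 × 0.05 = 3
  Practicals 82 × 0.05 = 4.1
  Studio work 68 × 0.29 = 19.72
  Written exam 45 × 0.28 = 12.6
Sum = 69.78
Extra credit: 69.78 + 6 = 75.78
75.78 is ≥ 70 and < 83 → Distinction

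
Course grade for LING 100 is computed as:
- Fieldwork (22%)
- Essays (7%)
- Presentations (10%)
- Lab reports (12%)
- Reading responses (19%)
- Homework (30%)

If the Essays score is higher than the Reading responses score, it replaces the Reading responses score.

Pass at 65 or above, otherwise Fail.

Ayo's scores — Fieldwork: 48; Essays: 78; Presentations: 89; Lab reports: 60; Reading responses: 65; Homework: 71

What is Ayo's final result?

Essays (78) > Reading responses (65), so Reading responses counts as 78.
Weighted total:
  Fieldwork 48 × 0.22 = 10.56
  Essays 78 × 0.07 = 5.46
  Presentations 89 × 0.1 = 8.9
  Lab reports 60 × 0.12 = 7.2
  Reading responses 78 × 0.19 = 14.82
  Homework 71 × 0.3 = 21.3
Sum = 68.24
68.24 ≥ 65 → Pass

Pass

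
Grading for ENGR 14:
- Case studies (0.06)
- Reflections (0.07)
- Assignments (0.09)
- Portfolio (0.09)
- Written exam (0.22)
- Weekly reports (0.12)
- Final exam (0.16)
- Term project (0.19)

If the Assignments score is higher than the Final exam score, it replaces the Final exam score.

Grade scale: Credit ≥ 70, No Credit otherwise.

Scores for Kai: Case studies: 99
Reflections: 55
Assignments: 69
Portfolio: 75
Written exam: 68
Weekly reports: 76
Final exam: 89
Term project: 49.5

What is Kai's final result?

Credit

Assignments (69) ≤ Final exam (89), so Final exam stays at 89.
Weighted total:
  Case studies 99 × 0.06 = 5.94
  Reflections 55 × 0.07 = 3.85
  Assignments 69 × 0.09 = 6.21
  Portfolio 75 × 0.09 = 6.75
  Written exam 68 × 0.22 = 14.96
  Weekly reports 76 × 0.12 = 9.12
  Final exam 89 × 0.16 = 14.24
  Term project 49.5 × 0.19 = 9.405
Sum = 70.475
70.475 ≥ 70 → Credit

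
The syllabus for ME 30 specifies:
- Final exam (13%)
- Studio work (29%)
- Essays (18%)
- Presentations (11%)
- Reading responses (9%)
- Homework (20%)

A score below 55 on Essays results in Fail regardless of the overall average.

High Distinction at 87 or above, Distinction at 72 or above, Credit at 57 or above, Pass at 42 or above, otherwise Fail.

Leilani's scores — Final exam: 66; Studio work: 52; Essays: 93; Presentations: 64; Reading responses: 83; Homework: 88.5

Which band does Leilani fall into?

Essays score 93 ≥ 55: minimum met.
Weighted total:
  Final exam 66 × 0.13 = 8.58
  Studio work 52 × 0.29 = 15.08
  Essays 93 × 0.18 = 16.74
  Presentations 64 × 0.11 = 7.04
  Reading responses 83 × 0.09 = 7.47
  Homework 88.5 × 0.2 = 17.7
Sum = 72.61
72.61 is ≥ 72 and < 87 → Distinction

Distinction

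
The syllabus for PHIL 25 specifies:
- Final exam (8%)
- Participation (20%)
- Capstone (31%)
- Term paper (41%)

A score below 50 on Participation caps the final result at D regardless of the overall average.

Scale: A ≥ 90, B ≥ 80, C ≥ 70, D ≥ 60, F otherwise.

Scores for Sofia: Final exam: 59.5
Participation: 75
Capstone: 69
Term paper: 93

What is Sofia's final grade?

C

Participation score 75 ≥ 50: minimum met.
Weighted total:
  Final exam 59.5 × 0.08 = 4.76
  Participation 75 × 0.2 = 15
  Capstone 69 × 0.31 = 21.39
  Term paper 93 × 0.41 = 38.13
Sum = 79.28
79.28 is ≥ 70 and < 80 → C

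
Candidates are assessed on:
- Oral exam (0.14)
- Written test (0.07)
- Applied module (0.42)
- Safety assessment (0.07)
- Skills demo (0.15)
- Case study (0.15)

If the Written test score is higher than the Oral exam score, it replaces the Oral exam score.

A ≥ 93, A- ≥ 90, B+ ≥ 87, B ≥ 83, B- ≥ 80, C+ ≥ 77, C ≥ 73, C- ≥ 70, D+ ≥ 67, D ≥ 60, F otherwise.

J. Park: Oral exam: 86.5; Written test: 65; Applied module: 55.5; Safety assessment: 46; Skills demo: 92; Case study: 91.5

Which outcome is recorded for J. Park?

C-

Written test (65) ≤ Oral exam (86.5), so Oral exam stays at 86.5.
Weighted total:
  Oral exam 86.5 × 0.14 = 12.11
  Written test 65 × 0.07 = 4.55
  Applied module 55.5 × 0.42 = 23.31
  Safety assessment 46 × 0.07 = 3.22
  Skills demo 92 × 0.15 = 13.8
  Case study 91.5 × 0.15 = 13.725
Sum = 70.715
70.715 is ≥ 70 and < 73 → C-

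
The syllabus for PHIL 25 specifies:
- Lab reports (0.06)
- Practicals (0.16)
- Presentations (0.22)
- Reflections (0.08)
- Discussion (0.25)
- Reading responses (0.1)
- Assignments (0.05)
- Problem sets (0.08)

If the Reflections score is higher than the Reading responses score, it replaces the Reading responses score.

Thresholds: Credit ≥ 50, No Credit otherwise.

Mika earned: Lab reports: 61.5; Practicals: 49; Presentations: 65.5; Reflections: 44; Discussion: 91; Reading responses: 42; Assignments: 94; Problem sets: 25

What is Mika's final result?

Credit

Reflections (44) > Reading responses (42), so Reading responses counts as 44.
Weighted total:
  Lab reports 61.5 × 0.06 = 3.69
  Practicals 49 × 0.16 = 7.84
  Presentations 65.5 × 0.22 = 14.41
  Reflections 44 × 0.08 = 3.52
  Discussion 91 × 0.25 = 22.75
  Reading responses 44 × 0.1 = 4.4
  Assignments 94 × 0.05 = 4.7
  Problem sets 25 × 0.08 = 2
Sum = 63.31
63.31 ≥ 50 → Credit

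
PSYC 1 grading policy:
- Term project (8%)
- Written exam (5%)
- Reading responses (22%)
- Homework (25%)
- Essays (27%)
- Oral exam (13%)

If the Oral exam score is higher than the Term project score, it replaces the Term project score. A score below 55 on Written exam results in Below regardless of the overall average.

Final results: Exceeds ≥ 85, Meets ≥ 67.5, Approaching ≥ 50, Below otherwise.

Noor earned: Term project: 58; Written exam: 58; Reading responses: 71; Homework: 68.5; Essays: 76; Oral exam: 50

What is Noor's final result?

Approaching

Oral exam (50) ≤ Term project (58), so Term project stays at 58.
Written exam score 58 ≥ 55: minimum met.
Weighted total:
  Term project 58 × 0.08 = 4.64
  Written exam 58 × 0.05 = 2.9
  Reading responses 71 × 0.22 = 15.62
  Homework 68.5 × 0.25 = 17.125
  Essays 76 × 0.27 = 20.52
  Oral exam 50 × 0.13 = 6.5
Sum = 67.305
67.305 is ≥ 50 and < 67.5 → Approaching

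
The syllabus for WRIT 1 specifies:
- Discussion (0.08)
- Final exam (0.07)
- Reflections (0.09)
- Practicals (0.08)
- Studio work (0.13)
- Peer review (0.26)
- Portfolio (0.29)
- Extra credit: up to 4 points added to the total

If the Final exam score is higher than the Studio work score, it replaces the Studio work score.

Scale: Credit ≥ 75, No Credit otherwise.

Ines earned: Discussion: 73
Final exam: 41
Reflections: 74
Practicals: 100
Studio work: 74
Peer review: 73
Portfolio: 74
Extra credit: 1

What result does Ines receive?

Final exam (41) ≤ Studio work (74), so Studio work stays at 74.
Weighted total:
  Discussion 73 × 0.08 = 5.84
  Final exam 41 × 0.07 = 2.87
  Reflections 74 × 0.09 = 6.66
  Practicals 100 × 0.08 = 8
  Studio work 74 × 0.13 = 9.62
  Peer review 73 × 0.26 = 18.98
  Portfolio 74 × 0.29 = 21.46
Sum = 73.43
Extra credit: 73.43 + 1 = 74.43
74.43 < 75 → No Credit

No Credit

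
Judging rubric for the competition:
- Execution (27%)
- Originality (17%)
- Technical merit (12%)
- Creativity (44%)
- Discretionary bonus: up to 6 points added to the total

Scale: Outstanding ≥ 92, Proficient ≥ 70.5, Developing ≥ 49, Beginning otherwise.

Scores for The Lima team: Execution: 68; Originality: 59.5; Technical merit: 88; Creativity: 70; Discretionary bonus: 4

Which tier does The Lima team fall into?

Proficient

Weighted total:
  Execution 68 × 0.27 = 18.36
  Originality 59.5 × 0.17 = 10.115
  Technical merit 88 × 0.12 = 10.56
  Creativity 70 × 0.44 = 30.8
Sum = 69.835
Discretionary bonus: 69.835 + 4 = 73.835
73.835 is ≥ 70.5 and < 92 → Proficient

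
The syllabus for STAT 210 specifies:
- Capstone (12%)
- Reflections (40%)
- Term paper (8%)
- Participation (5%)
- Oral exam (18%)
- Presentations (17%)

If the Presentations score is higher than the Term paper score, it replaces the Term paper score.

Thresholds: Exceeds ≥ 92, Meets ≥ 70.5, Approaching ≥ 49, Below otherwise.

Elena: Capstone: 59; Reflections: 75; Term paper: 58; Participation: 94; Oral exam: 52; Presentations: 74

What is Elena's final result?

Presentations (74) > Term paper (58), so Term paper counts as 74.
Weighted total:
  Capstone 59 × 0.12 = 7.08
  Reflections 75 × 0.4 = 30
  Term paper 74 × 0.08 = 5.92
  Participation 94 × 0.05 = 4.7
  Oral exam 52 × 0.18 = 9.36
  Presentations 74 × 0.17 = 12.58
Sum = 69.64
69.64 is ≥ 49 and < 70.5 → Approaching

Approaching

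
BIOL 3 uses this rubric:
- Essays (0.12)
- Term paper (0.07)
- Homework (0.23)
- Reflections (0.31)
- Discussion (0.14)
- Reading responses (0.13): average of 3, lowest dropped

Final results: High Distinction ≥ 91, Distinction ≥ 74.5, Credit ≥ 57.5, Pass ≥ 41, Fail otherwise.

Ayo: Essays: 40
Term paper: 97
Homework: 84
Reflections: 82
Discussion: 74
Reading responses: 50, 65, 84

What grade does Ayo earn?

Reading responses: drop 50 → average of remaining 2 = 149/2 = 74.5
Weighted total:
  Essays 40 × 0.12 = 4.8
  Term paper 97 × 0.07 = 6.79
  Homework 84 × 0.23 = 19.32
  Reflections 82 × 0.31 = 25.42
  Discussion 74 × 0.14 = 10.36
  Reading responses 74.5 × 0.13 = 9.685
Sum = 76.375
76.375 is ≥ 74.5 and < 91 → Distinction

Distinction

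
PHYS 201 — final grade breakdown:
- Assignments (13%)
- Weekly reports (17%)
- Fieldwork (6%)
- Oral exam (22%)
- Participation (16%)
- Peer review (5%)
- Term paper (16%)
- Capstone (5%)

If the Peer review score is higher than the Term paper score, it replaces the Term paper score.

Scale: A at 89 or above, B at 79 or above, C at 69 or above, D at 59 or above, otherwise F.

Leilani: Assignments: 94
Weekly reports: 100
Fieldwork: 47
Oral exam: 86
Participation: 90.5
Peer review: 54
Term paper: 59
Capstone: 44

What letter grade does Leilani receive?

B

Peer review (54) ≤ Term paper (59), so Term paper stays at 59.
Weighted total:
  Assignments 94 × 0.13 = 12.22
  Weekly reports 100 × 0.17 = 17
  Fieldwork 47 × 0.06 = 2.82
  Oral exam 86 × 0.22 = 18.92
  Participation 90.5 × 0.16 = 14.48
  Peer review 54 × 0.05 = 2.7
  Term paper 59 × 0.16 = 9.44
  Capstone 44 × 0.05 = 2.2
Sum = 79.78
79.78 is ≥ 79 and < 89 → B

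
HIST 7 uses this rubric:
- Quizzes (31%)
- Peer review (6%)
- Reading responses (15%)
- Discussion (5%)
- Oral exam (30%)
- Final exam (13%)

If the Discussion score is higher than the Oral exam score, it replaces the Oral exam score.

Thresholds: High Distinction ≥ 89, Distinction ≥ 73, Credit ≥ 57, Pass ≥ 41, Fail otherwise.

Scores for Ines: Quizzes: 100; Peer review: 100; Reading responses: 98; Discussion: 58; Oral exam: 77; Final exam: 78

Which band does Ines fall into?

Distinction

Discussion (58) ≤ Oral exam (77), so Oral exam stays at 77.
Weighted total:
  Quizzes 100 × 0.31 = 31
  Peer review 100 × 0.06 = 6
  Reading responses 98 × 0.15 = 14.7
  Discussion 58 × 0.05 = 2.9
  Oral exam 77 × 0.3 = 23.1
  Final exam 78 × 0.13 = 10.14
Sum = 87.84
87.84 is ≥ 73 and < 89 → Distinction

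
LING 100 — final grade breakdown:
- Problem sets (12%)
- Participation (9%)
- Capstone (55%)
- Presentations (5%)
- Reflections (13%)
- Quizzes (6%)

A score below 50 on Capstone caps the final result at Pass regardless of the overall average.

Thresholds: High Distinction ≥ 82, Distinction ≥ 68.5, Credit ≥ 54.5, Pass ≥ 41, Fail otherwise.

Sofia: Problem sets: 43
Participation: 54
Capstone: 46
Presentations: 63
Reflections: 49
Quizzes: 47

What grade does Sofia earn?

Capstone score 46 < 50: minimum not met.
Weighted total:
  Problem sets 43 × 0.12 = 5.16
  Participation 54 × 0.09 = 4.86
  Capstone 46 × 0.55 = 25.3
  Presentations 63 × 0.05 = 3.15
  Reflections 49 × 0.13 = 6.37
  Quizzes 47 × 0.06 = 2.82
Sum = 47.66
47.66 would be Pass; cap at Pass applies → Pass.

Pass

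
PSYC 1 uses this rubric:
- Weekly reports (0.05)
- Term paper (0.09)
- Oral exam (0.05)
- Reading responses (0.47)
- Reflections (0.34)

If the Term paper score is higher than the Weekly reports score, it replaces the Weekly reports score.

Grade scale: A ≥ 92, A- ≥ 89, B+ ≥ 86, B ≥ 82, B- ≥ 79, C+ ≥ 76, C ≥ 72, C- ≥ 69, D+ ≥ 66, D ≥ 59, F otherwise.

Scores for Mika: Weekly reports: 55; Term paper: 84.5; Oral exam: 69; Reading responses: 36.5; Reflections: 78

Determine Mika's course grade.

Term paper (84.5) > Weekly reports (55), so Weekly reports counts as 84.5.
Weighted total:
  Weekly reports 84.5 × 0.05 = 4.225
  Term paper 84.5 × 0.09 = 7.605
  Oral exam 69 × 0.05 = 3.45
  Reading responses 36.5 × 0.47 = 17.155
  Reflections 78 × 0.34 = 26.52
Sum = 58.955
58.955 < 59 → F

F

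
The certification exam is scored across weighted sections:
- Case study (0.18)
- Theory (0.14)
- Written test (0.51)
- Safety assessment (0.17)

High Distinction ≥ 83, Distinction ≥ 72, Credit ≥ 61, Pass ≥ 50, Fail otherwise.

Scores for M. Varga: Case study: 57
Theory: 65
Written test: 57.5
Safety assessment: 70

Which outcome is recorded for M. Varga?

Pass

Weighted total:
  Case study 57 × 0.18 = 10.26
  Theory 65 × 0.14 = 9.1
  Written test 57.5 × 0.51 = 29.325
  Safety assessment 70 × 0.17 = 11.9
Sum = 60.585
60.585 is ≥ 50 and < 61 → Pass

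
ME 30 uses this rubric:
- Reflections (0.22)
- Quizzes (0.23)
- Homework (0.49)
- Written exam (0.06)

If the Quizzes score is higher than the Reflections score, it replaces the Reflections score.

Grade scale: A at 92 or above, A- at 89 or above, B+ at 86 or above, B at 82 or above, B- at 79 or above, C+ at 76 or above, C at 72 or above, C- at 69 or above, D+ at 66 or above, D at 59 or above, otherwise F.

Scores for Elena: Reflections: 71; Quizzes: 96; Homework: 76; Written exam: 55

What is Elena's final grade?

B

Quizzes (96) > Reflections (71), so Reflections counts as 96.
Weighted total:
  Reflections 96 × 0.22 = 21.12
  Quizzes 96 × 0.23 = 22.08
  Homework 76 × 0.49 = 37.24
  Written exam 55 × 0.06 = 3.3
Sum = 83.74
83.74 is ≥ 82 and < 86 → B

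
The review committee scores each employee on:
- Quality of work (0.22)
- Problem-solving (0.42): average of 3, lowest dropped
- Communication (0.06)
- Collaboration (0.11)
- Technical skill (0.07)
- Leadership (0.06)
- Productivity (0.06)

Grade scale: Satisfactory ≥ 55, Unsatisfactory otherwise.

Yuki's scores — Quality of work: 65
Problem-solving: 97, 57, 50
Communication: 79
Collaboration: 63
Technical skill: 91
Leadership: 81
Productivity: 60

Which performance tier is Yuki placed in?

Satisfactory

Problem-solving: drop 50 → average of remaining 2 = 154/2 = 77
Weighted total:
  Quality of work 65 × 0.22 = 14.3
  Problem-solving 77 × 0.42 = 32.34
  Communication 79 × 0.06 = 4.74
  Collaboration 63 × 0.11 = 6.93
  Technical skill 91 × 0.07 = 6.37
  Leadership 81 × 0.06 = 4.86
  Productivity 60 × 0.06 = 3.6
Sum = 73.14
73.14 ≥ 55 → Satisfactory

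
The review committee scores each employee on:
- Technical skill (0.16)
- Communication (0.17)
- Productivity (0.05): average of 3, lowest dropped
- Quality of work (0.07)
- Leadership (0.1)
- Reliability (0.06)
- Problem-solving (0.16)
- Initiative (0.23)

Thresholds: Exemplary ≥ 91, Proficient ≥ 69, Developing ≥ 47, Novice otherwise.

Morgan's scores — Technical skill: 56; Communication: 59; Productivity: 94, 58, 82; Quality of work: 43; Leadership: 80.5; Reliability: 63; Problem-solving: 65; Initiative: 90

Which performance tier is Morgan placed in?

Proficient

Productivity: drop 58 → average of remaining 2 = 176/2 = 88
Weighted total:
  Technical skill 56 × 0.16 = 8.96
  Communication 59 × 0.17 = 10.03
  Productivity 88 × 0.05 = 4.4
  Quality of work 43 × 0.07 = 3.01
  Leadership 80.5 × 0.1 = 8.05
  Reliability 63 × 0.06 = 3.78
  Problem-solving 65 × 0.16 = 10.4
  Initiative 90 × 0.23 = 20.7
Sum = 69.33
69.33 is ≥ 69 and < 91 → Proficient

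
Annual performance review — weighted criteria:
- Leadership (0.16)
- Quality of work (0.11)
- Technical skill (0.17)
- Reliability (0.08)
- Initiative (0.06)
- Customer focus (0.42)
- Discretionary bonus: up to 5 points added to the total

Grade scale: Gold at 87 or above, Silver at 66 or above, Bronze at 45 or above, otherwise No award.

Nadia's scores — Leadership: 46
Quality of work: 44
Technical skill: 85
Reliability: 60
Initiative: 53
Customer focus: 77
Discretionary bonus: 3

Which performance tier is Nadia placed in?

Silver

Weighted total:
  Leadership 46 × 0.16 = 7.36
  Quality of work 44 × 0.11 = 4.84
  Technical skill 85 × 0.17 = 14.45
  Reliability 60 × 0.08 = 4.8
  Initiative 53 × 0.06 = 3.18
  Customer focus 77 × 0.42 = 32.34
Sum = 66.97
Discretionary bonus: 66.97 + 3 = 69.97
69.97 is ≥ 66 and < 87 → Silver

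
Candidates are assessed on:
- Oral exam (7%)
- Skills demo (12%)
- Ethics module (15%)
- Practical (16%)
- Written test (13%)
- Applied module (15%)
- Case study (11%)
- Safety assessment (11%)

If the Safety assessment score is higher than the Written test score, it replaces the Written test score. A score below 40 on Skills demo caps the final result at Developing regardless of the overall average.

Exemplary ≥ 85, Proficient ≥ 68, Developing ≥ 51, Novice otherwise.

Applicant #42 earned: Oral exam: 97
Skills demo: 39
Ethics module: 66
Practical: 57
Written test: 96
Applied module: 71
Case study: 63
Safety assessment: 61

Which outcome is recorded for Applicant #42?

Developing

Safety assessment (61) ≤ Written test (96), so Written test stays at 96.
Skills demo score 39 < 40: minimum not met.
Weighted total:
  Oral exam 97 × 0.07 = 6.79
  Skills demo 39 × 0.12 = 4.68
  Ethics module 66 × 0.15 = 9.9
  Practical 57 × 0.16 = 9.12
  Written test 96 × 0.13 = 12.48
  Applied module 71 × 0.15 = 10.65
  Case study 63 × 0.11 = 6.93
  Safety assessment 61 × 0.11 = 6.71
Sum = 67.26
67.26 would be Developing; cap at Developing applies → Developing.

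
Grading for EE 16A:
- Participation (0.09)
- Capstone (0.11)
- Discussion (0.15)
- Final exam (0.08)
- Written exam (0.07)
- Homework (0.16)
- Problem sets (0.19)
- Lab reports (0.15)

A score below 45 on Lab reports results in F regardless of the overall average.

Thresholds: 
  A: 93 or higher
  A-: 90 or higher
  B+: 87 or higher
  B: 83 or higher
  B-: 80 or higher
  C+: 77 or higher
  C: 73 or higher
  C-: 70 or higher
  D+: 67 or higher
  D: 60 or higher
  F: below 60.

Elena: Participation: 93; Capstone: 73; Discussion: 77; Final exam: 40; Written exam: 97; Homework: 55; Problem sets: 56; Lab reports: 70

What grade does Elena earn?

D+

Lab reports score 70 ≥ 45: minimum met.
Weighted total:
  Participation 93 × 0.09 = 8.37
  Capstone 73 × 0.11 = 8.03
  Discussion 77 × 0.15 = 11.55
  Final exam 40 × 0.08 = 3.2
  Written exam 97 × 0.07 = 6.79
  Homework 55 × 0.16 = 8.8
  Problem sets 56 × 0.19 = 10.64
  Lab reports 70 × 0.15 = 10.5
Sum = 67.88
67.88 is ≥ 67 and < 70 → D+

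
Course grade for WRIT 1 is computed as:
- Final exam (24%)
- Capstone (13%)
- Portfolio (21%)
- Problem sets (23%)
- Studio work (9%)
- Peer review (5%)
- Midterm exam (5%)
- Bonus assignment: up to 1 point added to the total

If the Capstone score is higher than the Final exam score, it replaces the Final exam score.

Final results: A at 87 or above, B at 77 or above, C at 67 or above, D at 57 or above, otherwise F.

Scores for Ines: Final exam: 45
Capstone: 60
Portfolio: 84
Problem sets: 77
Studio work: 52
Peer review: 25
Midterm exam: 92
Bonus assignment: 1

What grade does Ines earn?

Capstone (60) > Final exam (45), so Final exam counts as 60.
Weighted total:
  Final exam 60 × 0.24 = 14.4
  Capstone 60 × 0.13 = 7.8
  Portfolio 84 × 0.21 = 17.64
  Problem sets 77 × 0.23 = 17.71
  Studio work 52 × 0.09 = 4.68
  Peer review 25 × 0.05 = 1.25
  Midterm exam 92 × 0.05 = 4.6
Sum = 68.08
Bonus assignment: 68.08 + 1 = 69.08
69.08 is ≥ 67 and < 77 → C

C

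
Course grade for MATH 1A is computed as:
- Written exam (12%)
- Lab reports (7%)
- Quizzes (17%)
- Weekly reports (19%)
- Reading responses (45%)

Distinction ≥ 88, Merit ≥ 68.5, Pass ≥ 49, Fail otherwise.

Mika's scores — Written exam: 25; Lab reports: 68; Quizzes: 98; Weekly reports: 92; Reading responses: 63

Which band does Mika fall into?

Weighted total:
  Written exam 25 × 0.12 = 3
  Lab reports 68 × 0.07 = 4.76
  Quizzes 98 × 0.17 = 16.66
  Weekly reports 92 × 0.19 = 17.48
  Reading responses 63 × 0.45 = 28.35
Sum = 70.25
70.25 is ≥ 68.5 and < 88 → Merit

Merit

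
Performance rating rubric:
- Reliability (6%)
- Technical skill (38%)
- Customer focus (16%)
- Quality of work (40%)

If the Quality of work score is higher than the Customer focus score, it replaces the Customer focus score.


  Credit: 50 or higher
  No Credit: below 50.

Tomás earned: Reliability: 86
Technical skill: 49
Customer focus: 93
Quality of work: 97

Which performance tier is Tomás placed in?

Quality of work (97) > Customer focus (93), so Customer focus counts as 97.
Weighted total:
  Reliability 86 × 0.06 = 5.16
  Technical skill 49 × 0.38 = 18.62
  Customer focus 97 × 0.16 = 15.52
  Quality of work 97 × 0.4 = 38.8
Sum = 78.1
78.1 ≥ 50 → Credit

Credit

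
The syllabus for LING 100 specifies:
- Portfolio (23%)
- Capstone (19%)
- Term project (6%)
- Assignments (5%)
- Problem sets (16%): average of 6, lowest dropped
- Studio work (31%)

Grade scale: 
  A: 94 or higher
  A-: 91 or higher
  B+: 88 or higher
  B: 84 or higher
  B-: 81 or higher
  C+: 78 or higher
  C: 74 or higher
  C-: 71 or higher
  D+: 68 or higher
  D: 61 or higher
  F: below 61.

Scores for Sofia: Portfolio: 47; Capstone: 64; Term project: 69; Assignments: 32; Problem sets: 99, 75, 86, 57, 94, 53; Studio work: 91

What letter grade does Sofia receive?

Problem sets: drop 53 → average of remaining 5 = 411/5 = 82.2
Weighted total:
  Portfolio 47 × 0.23 = 10.81
  Capstone 64 × 0.19 = 12.16
  Term project 69 × 0.06 = 4.14
  Assignments 32 × 0.05 = 1.6
  Problem sets 82.2 × 0.16 = 13.152
  Studio work 91 × 0.31 = 28.21
Sum = 70.072
70.072 is ≥ 68 and < 71 → D+

D+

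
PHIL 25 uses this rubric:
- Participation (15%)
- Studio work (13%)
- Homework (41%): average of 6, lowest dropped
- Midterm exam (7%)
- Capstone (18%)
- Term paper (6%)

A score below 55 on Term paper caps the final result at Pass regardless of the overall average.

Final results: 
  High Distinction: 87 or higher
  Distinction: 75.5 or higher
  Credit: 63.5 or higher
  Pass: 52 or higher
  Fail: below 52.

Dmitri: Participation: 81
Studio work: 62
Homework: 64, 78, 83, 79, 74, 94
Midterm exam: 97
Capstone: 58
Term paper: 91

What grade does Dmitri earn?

Distinction

Homework: drop 64 → average of remaining 5 = 408/5 = 81.6
Term paper score 91 ≥ 55: minimum met.
Weighted total:
  Participation 81 × 0.15 = 12.15
  Studio work 62 × 0.13 = 8.06
  Homework 81.6 × 0.41 = 33.456
  Midterm exam 97 × 0.07 = 6.79
  Capstone 58 × 0.18 = 10.44
  Term paper 91 × 0.06 = 5.46
Sum = 76.356
76.356 is ≥ 75.5 and < 87 → Distinction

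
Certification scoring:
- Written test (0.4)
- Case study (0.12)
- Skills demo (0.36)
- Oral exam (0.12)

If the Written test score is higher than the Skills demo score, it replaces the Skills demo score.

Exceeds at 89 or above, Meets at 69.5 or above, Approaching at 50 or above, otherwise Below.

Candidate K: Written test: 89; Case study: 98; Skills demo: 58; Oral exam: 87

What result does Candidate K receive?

Written test (89) > Skills demo (58), so Skills demo counts as 89.
Weighted total:
  Written test 89 × 0.4 = 35.6
  Case study 98 × 0.12 = 11.76
  Skills demo 89 × 0.36 = 32.04
  Oral exam 87 × 0.12 = 10.44
Sum = 89.84
89.84 ≥ 89 → Exceeds

Exceeds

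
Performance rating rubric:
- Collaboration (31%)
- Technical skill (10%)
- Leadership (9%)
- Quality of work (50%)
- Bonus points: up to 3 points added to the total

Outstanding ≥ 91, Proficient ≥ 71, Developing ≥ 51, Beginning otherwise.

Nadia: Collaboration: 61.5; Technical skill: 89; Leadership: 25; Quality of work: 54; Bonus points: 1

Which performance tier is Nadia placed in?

Weighted total:
  Collaboration 61.5 × 0.31 = 19.065
  Technical skill 89 × 0.1 = 8.9
  Leadership 25 × 0.09 = 2.25
  Quality of work 54 × 0.5 = 27
Sum = 57.215
Bonus points: 57.215 + 1 = 58.215
58.215 is ≥ 51 and < 71 → Developing

Developing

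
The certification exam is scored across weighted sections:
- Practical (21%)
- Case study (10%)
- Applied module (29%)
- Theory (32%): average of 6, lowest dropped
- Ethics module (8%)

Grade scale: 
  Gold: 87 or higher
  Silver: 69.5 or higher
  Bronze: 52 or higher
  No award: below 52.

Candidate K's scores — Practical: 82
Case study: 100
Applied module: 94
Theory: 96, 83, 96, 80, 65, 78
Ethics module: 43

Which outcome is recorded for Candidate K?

Silver

Theory: drop 65 → average of remaining 5 = 433/5 = 86.6
Weighted total:
  Practical 82 × 0.21 = 17.22
  Case study 100 × 0.1 = 10
  Applied module 94 × 0.29 = 27.26
  Theory 86.6 × 0.32 = 27.712
  Ethics module 43 × 0.08 = 3.44
Sum = 85.632
85.632 is ≥ 69.5 and < 87 → Silver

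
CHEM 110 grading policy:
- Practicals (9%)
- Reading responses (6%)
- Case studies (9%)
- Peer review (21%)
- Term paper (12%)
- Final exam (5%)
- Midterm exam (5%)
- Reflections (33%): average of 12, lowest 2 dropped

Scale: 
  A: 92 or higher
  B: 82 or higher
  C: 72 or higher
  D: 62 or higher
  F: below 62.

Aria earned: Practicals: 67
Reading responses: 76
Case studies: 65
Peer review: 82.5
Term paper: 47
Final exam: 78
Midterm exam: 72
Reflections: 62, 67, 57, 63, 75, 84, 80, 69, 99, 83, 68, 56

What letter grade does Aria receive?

D

Reflections: drop 56, 57 → average of remaining 10 = 750/10 = 75
Weighted total:
  Practicals 67 × 0.09 = 6.03
  Reading responses 76 × 0.06 = 4.56
  Case studies 65 × 0.09 = 5.85
  Peer review 82.5 × 0.21 = 17.325
  Term paper 47 × 0.12 = 5.64
  Final exam 78 × 0.05 = 3.9
  Midterm exam 72 × 0.05 = 3.6
  Reflections 75 × 0.33 = 24.75
Sum = 71.655
71.655 is ≥ 62 and < 72 → D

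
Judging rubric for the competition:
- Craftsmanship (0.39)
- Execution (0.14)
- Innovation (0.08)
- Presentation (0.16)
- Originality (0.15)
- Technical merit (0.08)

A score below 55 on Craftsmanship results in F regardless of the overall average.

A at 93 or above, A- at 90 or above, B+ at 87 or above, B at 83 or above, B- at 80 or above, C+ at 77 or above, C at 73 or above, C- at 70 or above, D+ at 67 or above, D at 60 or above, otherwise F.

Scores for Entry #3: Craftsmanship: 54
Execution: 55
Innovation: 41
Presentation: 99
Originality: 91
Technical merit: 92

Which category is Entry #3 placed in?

Craftsmanship score 54 < 55: minimum not met.
Weighted total:
  Craftsmanship 54 × 0.39 = 21.06
  Execution 55 × 0.14 = 7.7
  Innovation 41 × 0.08 = 3.28
  Presentation 99 × 0.16 = 15.84
  Originality 91 × 0.15 = 13.65
  Technical merit 92 × 0.08 = 7.36
Sum = 68.89
Because the Craftsmanship minimum was not met, the result is F.

F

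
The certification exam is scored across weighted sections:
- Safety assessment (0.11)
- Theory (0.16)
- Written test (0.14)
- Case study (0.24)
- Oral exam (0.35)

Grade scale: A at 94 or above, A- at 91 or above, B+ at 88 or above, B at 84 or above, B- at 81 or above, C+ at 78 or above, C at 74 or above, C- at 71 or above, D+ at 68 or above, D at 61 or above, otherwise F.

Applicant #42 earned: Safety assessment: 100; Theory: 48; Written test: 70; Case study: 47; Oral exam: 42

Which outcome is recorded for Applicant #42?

F

Weighted total:
  Safety assessment 100 × 0.11 = 11
  Theory 48 × 0.16 = 7.68
  Written test 70 × 0.14 = 9.8
  Case study 47 × 0.24 = 11.28
  Oral exam 42 × 0.35 = 14.7
Sum = 54.46
54.46 < 61 → F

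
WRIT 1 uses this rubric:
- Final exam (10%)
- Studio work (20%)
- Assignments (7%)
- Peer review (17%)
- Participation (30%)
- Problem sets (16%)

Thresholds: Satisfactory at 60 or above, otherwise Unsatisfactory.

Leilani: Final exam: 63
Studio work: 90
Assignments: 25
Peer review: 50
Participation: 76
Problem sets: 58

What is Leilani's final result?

Weighted total:
  Final exam 63 × 0.1 = 6.3
  Studio work 90 × 0.2 = 18
  Assignments 25 × 0.07 = 1.75
  Peer review 50 × 0.17 = 8.5
  Participation 76 × 0.3 = 22.8
  Problem sets 58 × 0.16 = 9.28
Sum = 66.63
66.63 ≥ 60 → Satisfactory

Satisfactory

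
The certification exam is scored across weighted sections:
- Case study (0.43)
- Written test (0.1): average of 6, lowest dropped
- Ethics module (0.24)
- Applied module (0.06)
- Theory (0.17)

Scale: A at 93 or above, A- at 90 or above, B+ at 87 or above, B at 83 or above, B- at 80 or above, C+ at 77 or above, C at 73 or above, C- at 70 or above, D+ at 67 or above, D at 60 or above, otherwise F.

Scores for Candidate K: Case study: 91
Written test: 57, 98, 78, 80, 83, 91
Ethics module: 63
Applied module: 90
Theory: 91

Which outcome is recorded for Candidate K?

Written test: drop 57 → average of remaining 5 = 430/5 = 86
Weighted total:
  Case study 91 × 0.43 = 39.13
  Written test 86 × 0.1 = 8.6
  Ethics module 63 × 0.24 = 15.12
  Applied module 90 × 0.06 = 5.4
  Theory 91 × 0.17 = 15.47
Sum = 83.72
83.72 is ≥ 83 and < 87 → B

B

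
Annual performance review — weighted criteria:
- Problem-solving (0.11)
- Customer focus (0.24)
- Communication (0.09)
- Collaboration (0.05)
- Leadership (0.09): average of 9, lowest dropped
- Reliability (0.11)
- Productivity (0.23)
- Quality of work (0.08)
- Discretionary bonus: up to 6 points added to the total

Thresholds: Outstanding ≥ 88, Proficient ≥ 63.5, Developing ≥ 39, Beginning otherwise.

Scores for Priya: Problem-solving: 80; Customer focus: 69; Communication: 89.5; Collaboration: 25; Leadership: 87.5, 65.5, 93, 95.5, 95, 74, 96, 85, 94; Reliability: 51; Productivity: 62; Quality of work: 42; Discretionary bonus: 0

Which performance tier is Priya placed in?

Leadership: drop 65.5 → average of remaining 8 = 720/8 = 90
Weighted total:
  Problem-solving 80 × 0.11 = 8.8
  Customer focus 69 × 0.24 = 16.56
  Communication 89.5 × 0.09 = 8.055
  Collaboration 25 × 0.05 = 1.25
  Leadership 90 × 0.09 = 8.1
  Reliability 51 × 0.11 = 5.61
  Productivity 62 × 0.23 = 14.26
  Quality of work 42 × 0.08 = 3.36
Sum = 65.995
Discretionary bonus: 65.995 + 0 = 65.995
65.995 is ≥ 63.5 and < 88 → Proficient

Proficient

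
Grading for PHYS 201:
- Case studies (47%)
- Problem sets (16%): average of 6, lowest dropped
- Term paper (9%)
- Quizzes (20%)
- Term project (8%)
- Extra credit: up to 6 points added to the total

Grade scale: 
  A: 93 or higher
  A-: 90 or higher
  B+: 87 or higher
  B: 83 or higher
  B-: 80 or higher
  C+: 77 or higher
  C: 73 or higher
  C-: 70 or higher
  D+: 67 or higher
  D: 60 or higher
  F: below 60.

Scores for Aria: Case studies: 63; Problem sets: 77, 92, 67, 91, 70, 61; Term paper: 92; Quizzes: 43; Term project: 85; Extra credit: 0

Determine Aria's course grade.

D

Problem sets: drop 61 → average of remaining 5 = 397/5 = 79.4
Weighted total:
  Case studies 63 × 0.47 = 29.61
  Problem sets 79.4 × 0.16 = 12.704
  Term paper 92 × 0.09 = 8.28
  Quizzes 43 × 0.2 = 8.6
  Term project 85 × 0.08 = 6.8
Sum = 65.994
Extra credit: 65.994 + 0 = 65.994
65.994 is ≥ 60 and < 67 → D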